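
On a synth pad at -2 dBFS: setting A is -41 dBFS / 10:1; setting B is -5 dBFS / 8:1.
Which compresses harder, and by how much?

A: GR = 39 − 39/10 = 35.1 dB.
B: GR = 3 − 3/8 = 2.625 dB.
A reduces 32.475 dB more.

A, by 32.475 dB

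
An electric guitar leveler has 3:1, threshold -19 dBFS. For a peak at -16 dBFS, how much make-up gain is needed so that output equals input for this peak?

Overshoot 3 dB → 3/3 = 1 dB after compression, so the compressed level is -19 + 1 = -18 dBFS.
Make-up = target − compressed = -16 − (-18) = 2 dB.

2 dB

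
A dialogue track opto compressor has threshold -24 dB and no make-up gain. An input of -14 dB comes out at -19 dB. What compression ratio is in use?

2:1

Input overshoot = -14 − (-24) = 10 dB; output overshoot = -19 − (-24) = 5 dB.
Ratio = 10 / 5 = 2.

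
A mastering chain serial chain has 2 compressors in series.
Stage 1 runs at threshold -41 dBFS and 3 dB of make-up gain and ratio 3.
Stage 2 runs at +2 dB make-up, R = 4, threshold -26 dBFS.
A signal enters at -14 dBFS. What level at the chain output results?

-27 dBFS

Stage 1: overshoot 27 dB → 27/3 = 9 dB → -32 dBFS; +3 dB make-up → -29 dBFS.
Stage 2: -29 dBFS is at or below the -26 dBFS threshold — no compression; make-up brings it to -27 dBFS.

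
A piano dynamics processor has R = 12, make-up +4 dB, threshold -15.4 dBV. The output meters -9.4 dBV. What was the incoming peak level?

Remove make-up: -9.4 − 4 = -13.4 dBV.
That's 2 dB above the -15.4 dBV threshold.
Before 12:1 compression the overshoot was 2 × 12 = 24 dB, so input = -15.4 + 24 = 8.6 dBV.

8.6 dBV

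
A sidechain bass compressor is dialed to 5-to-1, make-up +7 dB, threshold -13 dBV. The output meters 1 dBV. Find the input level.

22 dBV

Remove make-up: 1 − 7 = -6 dBV.
The compressed level sits -6 − (-13) = 7 dB over threshold.
Before 5:1 compression the overshoot was 7 × 5 = 35 dB, so input = -13 + 35 = 22 dBV.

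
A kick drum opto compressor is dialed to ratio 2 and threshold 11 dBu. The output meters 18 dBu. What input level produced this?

25 dBu

That's 7 dB above the 11 dBu threshold.
Before 2:1 compression the overshoot was 7 × 2 = 14 dB, so input = 11 + 14 = 25 dBu.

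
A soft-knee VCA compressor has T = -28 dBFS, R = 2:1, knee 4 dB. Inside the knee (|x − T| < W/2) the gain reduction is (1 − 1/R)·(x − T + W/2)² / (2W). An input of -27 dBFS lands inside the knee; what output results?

x − T + W/2 = -27 − (-28) + 2 = 3.
GR = (1 − 1/2) × 3² / 8 = 0.5 × 9 / 8 = 0.5625 dB.
Output = -27 − 0.5625 = -27.5625 dBFS.

-27.5625 dBFS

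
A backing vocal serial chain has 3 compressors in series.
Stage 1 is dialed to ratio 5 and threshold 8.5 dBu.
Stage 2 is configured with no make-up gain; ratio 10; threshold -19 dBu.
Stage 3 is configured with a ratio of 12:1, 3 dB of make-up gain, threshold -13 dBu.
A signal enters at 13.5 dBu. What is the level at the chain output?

-13.15 dBu

Stage 1: 13.5 dBu is 5 dB over 8.5 dBu; at 5:1 that becomes 1 dB over, giving 9.5 dBu.
Stage 2: 9.5 dBu is 28.5 dB over -19 dBu; at 10:1 that becomes 2.85 dB over, giving -16.15 dBu.
Stage 3: -16.15 dBu is at or below the -13 dBu threshold — no compression; make-up brings it to -13.15 dBu.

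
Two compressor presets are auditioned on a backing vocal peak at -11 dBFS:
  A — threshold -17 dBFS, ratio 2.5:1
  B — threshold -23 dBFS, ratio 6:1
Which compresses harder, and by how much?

A: overshoot 6 dB → output overshoot 2.4 dB → GR 3.6 dB.
B: overshoot 12 dB → output overshoot 2 dB → GR 10 dB.
Difference: 6.4 dB in favour of B.

B, by 6.4 dB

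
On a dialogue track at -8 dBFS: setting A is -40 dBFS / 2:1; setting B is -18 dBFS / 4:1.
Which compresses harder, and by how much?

A, by 8.5 dB

A: overshoot 32 dB → output overshoot 16 dB → GR 16 dB.
B: overshoot 10 dB → output overshoot 2.5 dB → GR 7.5 dB.
A reduces 8.5 dB more.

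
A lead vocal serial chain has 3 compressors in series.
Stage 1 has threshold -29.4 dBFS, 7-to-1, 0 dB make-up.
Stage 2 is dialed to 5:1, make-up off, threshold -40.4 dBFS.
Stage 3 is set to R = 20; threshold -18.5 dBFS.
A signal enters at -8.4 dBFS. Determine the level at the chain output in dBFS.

Stage 1: overshoot 21 dB → 21/7 = 3 dB → -26.4 dBFS.
Stage 2: overshoot 14 dB → 14/5 = 2.8 dB → -37.6 dBFS.
Stage 3: -37.6 dBFS is at or below the -18.5 dBFS threshold — no compression; output -37.6 dBFS.

-37.6 dBFS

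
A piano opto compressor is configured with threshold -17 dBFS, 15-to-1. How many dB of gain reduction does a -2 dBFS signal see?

14 dB

The signal is 15 dB above threshold.
A 15:1 ratio leaves 1 dB of that excess.
Gain reduction = 15 − 1 = 14 dB.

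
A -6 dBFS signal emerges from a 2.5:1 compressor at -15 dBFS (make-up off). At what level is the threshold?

Input is 15 dB above T (since output overshoot × R = input overshoot: (-15 − T)·2.5 = -6 − T gives T = -21 dBFS).
Check: -21 + (-6 − (-21))/2.5 = -21 + 6 = -15 dBFS. ✓

-21 dBFS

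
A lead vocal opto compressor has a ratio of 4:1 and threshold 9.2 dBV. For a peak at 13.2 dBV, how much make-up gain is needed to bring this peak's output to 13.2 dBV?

3 dB

Without make-up, output = threshold + overshoot/4 = 9.2 + 1 = 10.2 dBV.
Gap to target: 3 dB.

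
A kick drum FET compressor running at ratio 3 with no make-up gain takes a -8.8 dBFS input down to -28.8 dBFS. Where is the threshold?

Let T be the threshold. Output overshoot = (input overshoot)/R, so -28.8 − T = (-8.8 − T)/3.
3·(-28.8 − T) = -8.8 − T → 2·T = -86.4 − (-8.8) = -77.6.
T = -77.6/2 = -38.8 dBFS.

-38.8 dBFS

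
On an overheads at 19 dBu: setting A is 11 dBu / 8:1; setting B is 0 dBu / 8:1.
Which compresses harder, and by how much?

A: GR = 8 − 8/8 = 7 dB.
B: GR = 19 − 19/8 = 16.625 dB.
Difference: 9.625 dB in favour of B.

B, by 9.625 dB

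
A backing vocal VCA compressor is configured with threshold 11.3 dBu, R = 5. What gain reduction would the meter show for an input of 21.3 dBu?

Overshoot = 21.3 − 11.3 = 10 dB.
After 5:1 compression the overshoot becomes 10/5 = 2 dB.
So the signal is attenuated by 10 − 2 = 8 dB.

8 dB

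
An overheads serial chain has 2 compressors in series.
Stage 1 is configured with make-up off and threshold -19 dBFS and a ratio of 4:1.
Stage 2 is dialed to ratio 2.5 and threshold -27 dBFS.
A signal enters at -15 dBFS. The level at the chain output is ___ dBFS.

Stage 1: overshoot 4 dB → 4/4 = 1 dB → -18 dBFS.
Stage 2: 9 dB above -27 dBFS, reduced 2.5:1 to 3.6 dB above → -23.4 dBFS.

-23.4 dBFS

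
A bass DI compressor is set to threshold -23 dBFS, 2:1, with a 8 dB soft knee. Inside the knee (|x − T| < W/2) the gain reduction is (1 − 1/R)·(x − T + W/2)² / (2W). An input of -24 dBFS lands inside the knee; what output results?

x − T + W/2 = -24 − (-23) + 4 = 3.
GR = (1 − 1/2) × 3² / 16 = 0.5 × 9 / 16 = 0.28125 dB.
Output = -24 − 0.28125 = -24.28125 dBFS.

-24.28125 dBFS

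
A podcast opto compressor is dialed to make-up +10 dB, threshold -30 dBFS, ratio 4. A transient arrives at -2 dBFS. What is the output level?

The input is 28 dB above the -30 dBFS threshold.
At 4:1 the overshoot is divided by 4, leaving 7 dB above threshold.
So the level is -30 + 7 = -23 dBFS; make-up adds 10 dB, giving -13 dBFS.

-13 dBFS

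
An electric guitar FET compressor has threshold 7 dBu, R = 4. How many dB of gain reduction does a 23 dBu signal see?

Overshoot = 23 − 7 = 16 dB.
A 4:1 ratio leaves 4 dB of that excess.
So the signal is attenuated by 16 − 4 = 12 dB.

12 dB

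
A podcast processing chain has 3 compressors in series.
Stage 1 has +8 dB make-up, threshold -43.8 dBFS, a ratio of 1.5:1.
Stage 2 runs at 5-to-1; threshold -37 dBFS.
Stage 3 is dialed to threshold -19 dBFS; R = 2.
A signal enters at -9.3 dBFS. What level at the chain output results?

-32.16 dBFS

Stage 1: overshoot 34.5 dB → 34.5/1.5 = 23 dB → -20.8 dBFS; +8 dB make-up → -12.8 dBFS.
Stage 2: overshoot 24.2 dB → 24.2/5 = 4.84 dB → -32.16 dBFS.
Stage 3: -32.16 dBFS is at or below the -19 dBFS threshold — no compression; output -32.16 dBFS.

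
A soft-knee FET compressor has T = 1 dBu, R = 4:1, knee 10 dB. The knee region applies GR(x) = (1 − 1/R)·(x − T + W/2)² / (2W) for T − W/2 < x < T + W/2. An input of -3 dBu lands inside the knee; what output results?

-3.0375 dBu

x − T + W/2 = -3 − 1 + 5 = 1.
GR = (1 − 1/4) × 1² / 20 = 0.75 × 1 / 20 = 0.0375 dB.
Output = -3 − 0.0375 = -3.0375 dBu.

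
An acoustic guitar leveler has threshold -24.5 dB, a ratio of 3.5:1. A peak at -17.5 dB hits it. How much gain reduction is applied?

5 dB

Overshoot = -17.5 − (-24.5) = 7 dB.
At 3.5:1, output sits 7/3.5 = 2 dB above threshold.
Gain reduction = 7 − 2 = 5 dB.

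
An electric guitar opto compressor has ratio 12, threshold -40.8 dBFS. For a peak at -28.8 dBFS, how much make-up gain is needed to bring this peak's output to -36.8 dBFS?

3 dB

Without make-up, output = threshold + overshoot/12 = -40.8 + 1 = -39.8 dBFS.
Gap to target: 3 dB.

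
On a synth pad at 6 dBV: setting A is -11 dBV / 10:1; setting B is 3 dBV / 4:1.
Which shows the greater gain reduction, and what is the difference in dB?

A, by 13.05 dB

A: 17 dB over, compressed to 1.7 dB over, so 15.3 dB of GR.
B: 3 dB over, compressed to 0.75 dB over, so 2.25 dB of GR.
A reduces 13.05 dB more.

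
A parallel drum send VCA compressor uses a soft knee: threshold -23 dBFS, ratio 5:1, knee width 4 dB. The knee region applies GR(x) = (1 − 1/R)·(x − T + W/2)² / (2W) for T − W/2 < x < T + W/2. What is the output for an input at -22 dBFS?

x − T + W/2 = -22 − (-23) + 2 = 3.
GR = (1 − 1/5) × 3² / 8 = 0.8 × 9 / 8 = 0.9 dB.
Output = -22 − 0.9 = -22.9 dBFS.

-22.9 dBFS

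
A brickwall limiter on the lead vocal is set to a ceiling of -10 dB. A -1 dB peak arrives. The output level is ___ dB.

-10 dB

At ∞:1, everything above -10 dB is held at the ceiling.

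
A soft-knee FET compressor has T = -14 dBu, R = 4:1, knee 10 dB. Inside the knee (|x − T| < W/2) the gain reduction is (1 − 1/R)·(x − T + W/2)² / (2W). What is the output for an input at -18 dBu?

-18.0375 dBu

x − T + W/2 = -18 − (-14) + 5 = 1.
GR = (1 − 1/4) × 1² / 20 = 0.75 × 1 / 20 = 0.0375 dB.
Output = -18 − 0.0375 = -18.0375 dBu.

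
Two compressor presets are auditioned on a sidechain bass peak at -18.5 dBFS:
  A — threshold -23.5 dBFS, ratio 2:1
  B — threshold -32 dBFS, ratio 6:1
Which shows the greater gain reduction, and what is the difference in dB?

A: overshoot 5 dB → output overshoot 2.5 dB → GR 2.5 dB.
B: overshoot 13.5 dB → output overshoot 2.25 dB → GR 11.25 dB.
B reduces 8.75 dB more.

B, by 8.75 dB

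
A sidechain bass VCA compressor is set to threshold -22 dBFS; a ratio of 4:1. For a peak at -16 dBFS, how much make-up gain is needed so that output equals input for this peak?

4.5 dB

Overshoot 6 dB → 6/4 = 1.5 dB after compression, so the compressed level is -22 + 1.5 = -20.5 dBFS.
Make-up = target − compressed = -16 − (-20.5) = 4.5 dB.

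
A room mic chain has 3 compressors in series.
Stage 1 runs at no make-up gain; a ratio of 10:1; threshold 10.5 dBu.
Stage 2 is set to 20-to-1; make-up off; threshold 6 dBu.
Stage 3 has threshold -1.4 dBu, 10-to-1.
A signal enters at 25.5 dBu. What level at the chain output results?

Stage 1: overshoot 15 dB → 15/10 = 1.5 dB → 12 dBu.
Stage 2: overshoot 6 dB → 6/20 = 0.3 dB → 6.3 dBu.
Stage 3: overshoot 7.7 dB → 7.7/10 = 0.77 dB → -0.63 dBu.

-0.63 dBu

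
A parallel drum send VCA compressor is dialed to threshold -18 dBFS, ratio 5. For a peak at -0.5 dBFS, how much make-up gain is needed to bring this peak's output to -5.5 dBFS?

Without make-up, output = threshold + overshoot/5 = -18 + 3.5 = -14.5 dBFS.
Gap to target: 9 dB.

9 dB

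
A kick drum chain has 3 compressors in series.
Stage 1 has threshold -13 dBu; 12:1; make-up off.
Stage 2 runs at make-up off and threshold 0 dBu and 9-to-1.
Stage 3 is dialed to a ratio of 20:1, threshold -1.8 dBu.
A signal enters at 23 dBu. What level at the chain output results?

-10 dBu

Stage 1: overshoot 36 dB → 36/12 = 3 dB → -10 dBu.
Stage 2: -10 dBu ≤ 0 dBu, so stage 2 doesn't engage; output -10 dBu.
Stage 3: -10 dBu ≤ -1.8 dBu, so stage 3 doesn't engage; output -10 dBu.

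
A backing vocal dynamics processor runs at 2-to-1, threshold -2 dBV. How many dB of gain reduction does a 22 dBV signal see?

12 dB

22 dBV exceeds the threshold by 24 dB.
A 2:1 ratio leaves 12 dB of that excess.
GR = overshoot in − overshoot out = 24 − 12 = 12 dB.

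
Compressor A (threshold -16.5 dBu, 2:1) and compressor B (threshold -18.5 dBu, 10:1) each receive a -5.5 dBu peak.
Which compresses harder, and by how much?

B, by 6.2 dB

A: overshoot 11 dB → output overshoot 5.5 dB → GR 5.5 dB.
B: overshoot 13 dB → output overshoot 1.3 dB → GR 11.7 dB.
B applies 6.2 dB more gain reduction.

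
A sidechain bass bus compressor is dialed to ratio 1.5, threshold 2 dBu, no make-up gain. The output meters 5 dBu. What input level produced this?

The compressed level sits 5 − 2 = 3 dB over threshold.
Undo the ratio: input overshoot = 3 × 1.5 = 4.5 dB, giving input = 6.5 dBu.

6.5 dBu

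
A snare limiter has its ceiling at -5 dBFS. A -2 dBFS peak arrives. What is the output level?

-5 dBFS

The limiter clamps the peak to its -5 dBFS ceiling.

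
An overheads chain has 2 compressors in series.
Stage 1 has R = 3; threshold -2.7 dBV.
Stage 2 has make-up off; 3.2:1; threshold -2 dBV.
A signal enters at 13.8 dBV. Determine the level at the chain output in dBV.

Stage 1: 16.5 dB above -2.7 dBV, reduced 3:1 to 5.5 dB above → 2.8 dBV.
Stage 2: overshoot 4.8 dB → 4.8/3.2 = 1.5 dB → -0.5 dBV.

-0.5 dBV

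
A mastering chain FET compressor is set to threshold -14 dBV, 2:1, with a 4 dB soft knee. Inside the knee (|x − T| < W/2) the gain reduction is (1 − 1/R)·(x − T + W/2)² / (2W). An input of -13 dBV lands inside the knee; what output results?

-13.5625 dBV

x − T + W/2 = -13 − (-14) + 2 = 3.
GR = (1 − 1/2) × 3² / 8 = 0.5 × 9 / 8 = 0.5625 dB.
Output = -13 − 0.5625 = -13.5625 dBV.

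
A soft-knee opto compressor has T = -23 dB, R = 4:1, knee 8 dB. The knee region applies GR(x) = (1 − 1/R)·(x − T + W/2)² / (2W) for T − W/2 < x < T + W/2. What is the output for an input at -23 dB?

x − T + W/2 = -23 − (-23) + 4 = 4.
GR = (1 − 1/4) × 4² / 16 = 0.75 × 16 / 16 = 0.75 dB.
Output = -23 − 0.75 = -23.75 dB.

-23.75 dB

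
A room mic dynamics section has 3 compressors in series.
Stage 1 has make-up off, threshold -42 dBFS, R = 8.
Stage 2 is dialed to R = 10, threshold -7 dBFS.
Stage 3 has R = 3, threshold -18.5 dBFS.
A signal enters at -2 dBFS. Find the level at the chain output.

Stage 1: overshoot 40 dB → 40/8 = 5 dB → -37 dBFS.
Stage 2: -37 dBFS ≤ -7 dBFS, so stage 2 doesn't engage; output -37 dBFS.
Stage 3: below threshold (-37 ≤ -18.5); passes unchanged; output -37 dBFS.

-37 dBFS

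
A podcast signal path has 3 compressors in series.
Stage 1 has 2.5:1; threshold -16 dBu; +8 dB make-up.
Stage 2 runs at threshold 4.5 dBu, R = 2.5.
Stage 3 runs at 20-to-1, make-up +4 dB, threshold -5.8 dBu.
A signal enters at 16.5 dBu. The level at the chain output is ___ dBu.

-1.275 dBu

Stage 1: 16.5 dBu is 32.5 dB over -16 dBu; at 2.5:1 that becomes 13 dB over, giving -3 dBu; +8 dB make-up → 5 dBu.
Stage 2: 5 dBu is 0.5 dB over 4.5 dBu; at 2.5:1 that becomes 0.2 dB over, giving 4.7 dBu.
Stage 3: 10.5 dB above -5.8 dBu, reduced 20:1 to 0.525 dB above → -5.275 dBu; +4 dB make-up → -1.275 dBu.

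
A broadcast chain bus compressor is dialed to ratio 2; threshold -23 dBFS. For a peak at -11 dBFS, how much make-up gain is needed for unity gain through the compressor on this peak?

6 dB

The peak compresses to -23 + 12/2 = -17 dBFS.
To reach -11 dBFS requires -11 − (-17) = 6 dB of make-up.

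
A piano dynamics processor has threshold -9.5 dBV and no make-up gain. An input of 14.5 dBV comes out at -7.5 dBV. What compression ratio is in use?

12:1

Input overshoot = 14.5 − (-9.5) = 24 dB; output overshoot = -7.5 − (-9.5) = 2 dB.
Ratio = 24 / 2 = 12.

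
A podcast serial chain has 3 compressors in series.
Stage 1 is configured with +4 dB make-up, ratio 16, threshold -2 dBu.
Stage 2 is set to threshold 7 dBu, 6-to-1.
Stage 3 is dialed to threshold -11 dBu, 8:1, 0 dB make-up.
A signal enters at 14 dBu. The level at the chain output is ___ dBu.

Stage 1: 14 dBu is 16 dB over -2 dBu; at 16:1 that becomes 1 dB over, giving -1 dBu; +4 dB make-up → 3 dBu.
Stage 2: below threshold (3 ≤ 7); passes unchanged; output 3 dBu.
Stage 3: 14 dB above -11 dBu, reduced 8:1 to 1.75 dB above → -9.25 dBu.

-9.25 dBu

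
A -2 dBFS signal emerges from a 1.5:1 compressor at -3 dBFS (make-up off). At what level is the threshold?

Gain reduction = -2 − (-3) = 1 dB; output overshoot = GR / (R − 1) = 1 / 0.5 = 2 dB.
Threshold = output − output overshoot = -3 − 2 = -5 dBFS.

-5 dBFS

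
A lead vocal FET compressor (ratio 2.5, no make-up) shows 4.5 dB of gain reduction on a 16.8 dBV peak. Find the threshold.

9.3 dBV

Gain reduction = 16.8 − 12.3 = 4.5 dB; output overshoot = GR / (R − 1) = 4.5 / 1.5 = 3 dB.
Threshold = output − output overshoot = 12.3 − 3 = 9.3 dBV.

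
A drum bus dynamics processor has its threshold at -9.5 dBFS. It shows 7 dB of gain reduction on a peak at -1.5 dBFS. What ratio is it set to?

Input overshoot = -1.5 − (-9.5) = 8 dB.
Output overshoot = 8 − 7 = 1 dB.
Ratio = input overshoot / output overshoot = 8 / 1 = 8.

8:1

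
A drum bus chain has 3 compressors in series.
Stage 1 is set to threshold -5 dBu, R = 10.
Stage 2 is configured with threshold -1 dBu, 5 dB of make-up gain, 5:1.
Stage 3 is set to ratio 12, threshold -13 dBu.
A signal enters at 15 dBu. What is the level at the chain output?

-11.75 dBu

Stage 1: overshoot 20 dB → 20/10 = 2 dB → -3 dBu.
Stage 2: -3 dBu is at or below the -1 dBu threshold — no compression; make-up brings it to 2 dBu.
Stage 3: 2 dBu is 15 dB over -13 dBu; at 12:1 that becomes 1.25 dB over, giving -11.75 dBu.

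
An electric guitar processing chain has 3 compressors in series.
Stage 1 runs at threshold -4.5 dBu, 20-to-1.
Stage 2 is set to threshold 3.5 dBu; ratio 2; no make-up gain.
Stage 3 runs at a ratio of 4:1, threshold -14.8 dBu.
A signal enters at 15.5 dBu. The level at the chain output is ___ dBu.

Stage 1: 20 dB above -4.5 dBu, reduced 20:1 to 1 dB above → -3.5 dBu.
Stage 2: below threshold (-3.5 ≤ 3.5); passes unchanged; output -3.5 dBu.
Stage 3: 11.3 dB above -14.8 dBu, reduced 4:1 to 2.825 dB above → -11.975 dBu.

-11.975 dBu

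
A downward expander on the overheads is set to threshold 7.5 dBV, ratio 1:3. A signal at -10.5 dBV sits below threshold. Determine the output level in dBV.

The input is 18 dB below the 7.5 dBV threshold.
A 1:3 expander multiplies undershoot by 3: 18 × 3 = 54 dB below threshold.
Output = 7.5 − 54 = -46.5 dBV.

-46.5 dBV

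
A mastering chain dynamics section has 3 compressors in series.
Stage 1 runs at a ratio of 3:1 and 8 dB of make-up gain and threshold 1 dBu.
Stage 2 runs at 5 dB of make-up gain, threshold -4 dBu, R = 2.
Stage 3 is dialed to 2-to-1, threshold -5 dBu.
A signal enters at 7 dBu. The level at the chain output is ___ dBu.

Stage 1: 6 dB above 1 dBu, reduced 3:1 to 2 dB above → 3 dBu; +8 dB make-up → 11 dBu.
Stage 2: 11 dBu is 15 dB over -4 dBu; at 2:1 that becomes 7.5 dB over, giving 3.5 dBu; +5 dB make-up → 8.5 dBu.
Stage 3: overshoot 13.5 dB → 13.5/2 = 6.75 dB → 1.75 dBu.

1.75 dBu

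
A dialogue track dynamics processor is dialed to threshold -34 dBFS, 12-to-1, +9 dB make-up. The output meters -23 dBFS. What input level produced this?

-10 dBFS

Remove make-up: -23 − 9 = -32 dBFS.
The compressed level sits -32 − (-34) = 2 dB over threshold.
Before 12:1 compression the overshoot was 2 × 12 = 24 dB, so input = -34 + 24 = -10 dBFS.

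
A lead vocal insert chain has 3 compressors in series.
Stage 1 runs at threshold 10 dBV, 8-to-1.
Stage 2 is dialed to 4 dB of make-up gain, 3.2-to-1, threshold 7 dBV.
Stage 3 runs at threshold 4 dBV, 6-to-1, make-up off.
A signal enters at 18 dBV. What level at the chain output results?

Stage 1: 8 dB above 10 dBV, reduced 8:1 to 1 dB above → 11 dBV.
Stage 2: 11 dBV is 4 dB over 7 dBV; at 3.2:1 that becomes 1.25 dB over, giving 8.25 dBV; +4 dB make-up → 12.25 dBV.
Stage 3: overshoot 8.25 dB → 8.25/6 = 1.375 dB → 5.375 dBV.

5.375 dBV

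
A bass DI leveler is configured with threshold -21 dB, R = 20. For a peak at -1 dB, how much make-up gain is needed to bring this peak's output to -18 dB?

2 dB

Without make-up, output = threshold + overshoot/20 = -21 + 1 = -20 dB.
Gap to target: 2 dB.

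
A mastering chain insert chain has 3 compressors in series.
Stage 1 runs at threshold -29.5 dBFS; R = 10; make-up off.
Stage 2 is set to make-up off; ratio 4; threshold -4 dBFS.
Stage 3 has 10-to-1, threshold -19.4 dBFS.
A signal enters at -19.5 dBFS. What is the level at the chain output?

-28.5 dBFS

Stage 1: -19.5 dBFS is 10 dB over -29.5 dBFS; at 10:1 that becomes 1 dB over, giving -28.5 dBFS.
Stage 2: -28.5 dBFS ≤ -4 dBFS, so stage 2 doesn't engage; output -28.5 dBFS.
Stage 3: -28.5 dBFS ≤ -19.4 dBFS, so stage 3 doesn't engage; output -28.5 dBFS.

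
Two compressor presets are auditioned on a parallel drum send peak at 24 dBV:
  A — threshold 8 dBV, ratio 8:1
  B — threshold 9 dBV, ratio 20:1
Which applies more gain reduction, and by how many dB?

A: overshoot 16 dB → output overshoot 2 dB → GR 14 dB.
B: overshoot 15 dB → output overshoot 0.75 dB → GR 14.25 dB.
B applies 0.25 dB more gain reduction.

B, by 0.25 dB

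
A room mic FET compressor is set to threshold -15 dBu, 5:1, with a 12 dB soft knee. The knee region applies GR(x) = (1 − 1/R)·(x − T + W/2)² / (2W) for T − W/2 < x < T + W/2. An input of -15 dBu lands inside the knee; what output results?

-16.2 dBu

x − T + W/2 = -15 − (-15) + 6 = 6.
GR = (1 − 1/5) × 6² / 24 = 0.8 × 36 / 24 = 1.2 dB.
Output = -15 − 1.2 = -16.2 dBu.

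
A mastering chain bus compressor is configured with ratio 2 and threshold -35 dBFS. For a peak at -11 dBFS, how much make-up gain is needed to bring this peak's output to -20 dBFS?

3 dB

The peak compresses to -35 + 24/2 = -23 dBFS.
To reach -20 dBFS requires -20 − (-23) = 3 dB of make-up.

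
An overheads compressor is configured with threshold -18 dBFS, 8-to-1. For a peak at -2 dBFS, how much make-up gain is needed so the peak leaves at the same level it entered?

14 dB

Without make-up, output = threshold + overshoot/8 = -18 + 2 = -16 dBFS.
Gap to target: 14 dB.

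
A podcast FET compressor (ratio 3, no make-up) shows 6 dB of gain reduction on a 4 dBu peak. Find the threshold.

-5 dBu

Let T be the threshold. Output overshoot = (input overshoot)/R, so -2 − T = (4 − T)/3.
3·(-2 − T) = 4 − T → 2·T = -6 − 4 = -10.
T = -10/2 = -5 dBu.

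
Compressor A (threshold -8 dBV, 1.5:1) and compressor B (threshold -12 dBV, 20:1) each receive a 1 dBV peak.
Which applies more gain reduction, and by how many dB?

B, by 9.35 dB

A: 9 dB over, compressed to 6 dB over, so 3 dB of GR.
B: 13 dB over, compressed to 0.65 dB over, so 12.35 dB of GR.
B reduces 9.35 dB more.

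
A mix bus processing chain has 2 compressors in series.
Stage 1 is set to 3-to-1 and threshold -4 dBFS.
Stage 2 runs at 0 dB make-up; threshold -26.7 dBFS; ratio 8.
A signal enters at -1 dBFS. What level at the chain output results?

-23.7375 dBFS

Stage 1: 3 dB above -4 dBFS, reduced 3:1 to 1 dB above → -3 dBFS.
Stage 2: 23.7 dB above -26.7 dBFS, reduced 8:1 to 2.9625 dB above → -23.7375 dBFS.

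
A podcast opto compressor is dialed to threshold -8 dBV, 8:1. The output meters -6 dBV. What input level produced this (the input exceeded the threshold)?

Post-compression overshoot = -6 − (-8) = 2 dB.
Input overshoot = R × output overshoot = 16 dB → input = -8 + 16 = 8 dBV.

8 dBV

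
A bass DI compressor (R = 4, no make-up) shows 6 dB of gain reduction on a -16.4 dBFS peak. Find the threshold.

Input is 8 dB above T (since output overshoot × R = input overshoot: (-22.4 − T)·4 = -16.4 − T gives T = -24.4 dBFS).
Check: -24.4 + (-16.4 − (-24.4))/4 = -24.4 + 2 = -22.4 dBFS. ✓

-24.4 dBFS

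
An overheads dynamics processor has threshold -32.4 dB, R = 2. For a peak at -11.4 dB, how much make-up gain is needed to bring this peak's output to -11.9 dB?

10 dB

Overshoot 21 dB → 21/2 = 10.5 dB after compression, so the compressed level is -32.4 + 10.5 = -21.9 dB.
Make-up = target − compressed = -11.9 − (-21.9) = 10 dB.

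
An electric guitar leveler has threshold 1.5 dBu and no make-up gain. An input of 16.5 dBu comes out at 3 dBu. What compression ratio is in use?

Input overshoot = 16.5 − 1.5 = 15 dB; output overshoot = 3 − 1.5 = 1.5 dB.
Ratio = 15 / 1.5 = 10.

10:1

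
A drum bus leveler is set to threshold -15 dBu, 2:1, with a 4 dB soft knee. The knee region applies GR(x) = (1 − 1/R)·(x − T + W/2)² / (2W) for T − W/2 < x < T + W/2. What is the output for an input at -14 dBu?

x − T + W/2 = -14 − (-15) + 2 = 3.
GR = (1 − 1/2) × 3² / 8 = 0.5 × 9 / 8 = 0.5625 dB.
Output = -14 − 0.5625 = -14.5625 dBu.

-14.5625 dBu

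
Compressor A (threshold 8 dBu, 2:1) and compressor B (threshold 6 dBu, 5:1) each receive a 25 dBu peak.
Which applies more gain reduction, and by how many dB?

B, by 6.7 dB

A: 17 dB over, compressed to 8.5 dB over, so 8.5 dB of GR.
B: 19 dB over, compressed to 3.8 dB over, so 15.2 dB of GR.
Difference: 6.7 dB in favour of B.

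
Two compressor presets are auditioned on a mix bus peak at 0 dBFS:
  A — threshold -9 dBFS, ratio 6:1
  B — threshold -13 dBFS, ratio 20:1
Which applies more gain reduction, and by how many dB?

B, by 4.85 dB

A: 9 dB over, compressed to 1.5 dB over, so 7.5 dB of GR.
B: 13 dB over, compressed to 0.65 dB over, so 12.35 dB of GR.
Difference: 4.85 dB in favour of B.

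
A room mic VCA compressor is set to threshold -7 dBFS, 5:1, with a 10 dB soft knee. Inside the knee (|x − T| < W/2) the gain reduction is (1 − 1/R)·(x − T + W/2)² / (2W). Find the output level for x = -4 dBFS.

x − T + W/2 = -4 − (-7) + 5 = 8.
GR = (1 − 1/5) × 8² / 20 = 0.8 × 64 / 20 = 2.56 dB.
Output = -4 − 2.56 = -6.56 dBFS.

-6.56 dBFS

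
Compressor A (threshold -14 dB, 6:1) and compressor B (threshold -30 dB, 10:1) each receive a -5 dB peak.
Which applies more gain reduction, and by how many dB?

B, by 15 dB

A: GR = 9 − 9/6 = 7.5 dB.
B: GR = 25 − 25/10 = 22.5 dB.
Difference: 15 dB in favour of B.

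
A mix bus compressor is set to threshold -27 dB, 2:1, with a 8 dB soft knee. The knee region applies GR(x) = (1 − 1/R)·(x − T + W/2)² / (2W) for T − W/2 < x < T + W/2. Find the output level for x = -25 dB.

-26.125 dB

x − T + W/2 = -25 − (-27) + 4 = 6.
GR = (1 − 1/2) × 6² / 16 = 0.5 × 36 / 16 = 1.125 dB.
Output = -25 − 1.125 = -26.125 dB.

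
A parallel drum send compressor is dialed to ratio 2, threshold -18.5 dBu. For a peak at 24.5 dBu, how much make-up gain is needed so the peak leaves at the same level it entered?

21.5 dB

The peak compresses to -18.5 + 43/2 = 3 dBu.
To reach 24.5 dBu requires 24.5 − 3 = 21.5 dB of make-up.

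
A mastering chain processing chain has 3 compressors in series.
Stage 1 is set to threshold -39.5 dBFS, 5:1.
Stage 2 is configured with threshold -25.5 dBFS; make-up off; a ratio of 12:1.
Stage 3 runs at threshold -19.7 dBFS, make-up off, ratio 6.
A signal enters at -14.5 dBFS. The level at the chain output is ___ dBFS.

-34.5 dBFS

Stage 1: 25 dB above -39.5 dBFS, reduced 5:1 to 5 dB above → -34.5 dBFS.
Stage 2: below threshold (-34.5 ≤ -25.5); passes unchanged; output -34.5 dBFS.
Stage 3: below threshold (-34.5 ≤ -19.7); passes unchanged; output -34.5 dBFS.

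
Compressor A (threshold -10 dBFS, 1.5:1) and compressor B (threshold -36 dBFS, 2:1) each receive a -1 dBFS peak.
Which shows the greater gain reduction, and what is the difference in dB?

A: overshoot 9 dB → output overshoot 6 dB → GR 3 dB.
B: overshoot 35 dB → output overshoot 17.5 dB → GR 17.5 dB.
Difference: 14.5 dB in favour of B.

B, by 14.5 dB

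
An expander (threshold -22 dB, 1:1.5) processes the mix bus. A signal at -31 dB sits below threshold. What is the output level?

Below threshold, a 1:1.5 expander applies gain = (1.5−1)×(T − x) of attenuation.
(1.5−1) × 9 = 4.5 dB, so output = -31 − 4.5 = -35.5 dB.

-35.5 dB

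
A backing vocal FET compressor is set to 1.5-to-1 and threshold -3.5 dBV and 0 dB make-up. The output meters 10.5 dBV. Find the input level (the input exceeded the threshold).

17.5 dBV

Post-compression overshoot = 10.5 − (-3.5) = 14 dB.
Before 1.5:1 compression the overshoot was 14 × 1.5 = 21 dB, so input = -3.5 + 21 = 17.5 dBV.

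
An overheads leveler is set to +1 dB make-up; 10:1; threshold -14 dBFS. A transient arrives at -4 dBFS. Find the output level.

-4 dBFS sits 10 dB over threshold.
The 10 dB excess becomes 1 dB after 10:1 reduction.
That puts the output at -13 dBFS; make-up adds 1 dB, giving -12 dBFS.

-12 dBFS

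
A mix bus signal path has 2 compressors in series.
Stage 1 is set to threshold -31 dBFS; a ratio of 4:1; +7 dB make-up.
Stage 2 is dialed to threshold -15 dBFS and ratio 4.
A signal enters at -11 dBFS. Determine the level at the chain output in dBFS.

Stage 1: -11 dBFS is 20 dB over -31 dBFS; at 4:1 that becomes 5 dB over, giving -26 dBFS; +7 dB make-up → -19 dBFS.
Stage 2: -19 dBFS ≤ -15 dBFS, so stage 2 doesn't engage; output -19 dBFS.

-19 dBFS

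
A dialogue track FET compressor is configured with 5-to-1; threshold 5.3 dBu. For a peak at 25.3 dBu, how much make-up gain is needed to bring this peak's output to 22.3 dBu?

Without make-up, output = threshold + overshoot/5 = 5.3 + 4 = 9.3 dBu.
Gap to target: 13 dB.

13 dB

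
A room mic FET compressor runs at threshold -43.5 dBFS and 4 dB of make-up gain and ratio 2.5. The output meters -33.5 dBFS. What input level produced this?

Remove make-up: -33.5 − 4 = -37.5 dBFS.
The compressed level sits -37.5 − (-43.5) = 6 dB over threshold.
Input overshoot = R × output overshoot = 15 dB → input = -43.5 + 15 = -28.5 dBFS.

-28.5 dBFS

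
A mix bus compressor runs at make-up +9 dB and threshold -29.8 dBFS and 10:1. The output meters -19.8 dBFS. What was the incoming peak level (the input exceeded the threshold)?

-19.8 dBFS

Remove make-up: -19.8 − 9 = -28.8 dBFS.
Post-compression overshoot = -28.8 − (-29.8) = 1 dB.
Before 10:1 compression the overshoot was 1 × 10 = 10 dB, so input = -29.8 + 10 = -19.8 dBFS.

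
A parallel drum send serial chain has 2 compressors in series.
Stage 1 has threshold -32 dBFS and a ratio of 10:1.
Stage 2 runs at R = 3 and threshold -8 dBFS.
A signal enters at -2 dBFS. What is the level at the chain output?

-29 dBFS

Stage 1: -2 dBFS is 30 dB over -32 dBFS; at 10:1 that becomes 3 dB over, giving -29 dBFS.
Stage 2: below threshold (-29 ≤ -8); passes unchanged; output -29 dBFS.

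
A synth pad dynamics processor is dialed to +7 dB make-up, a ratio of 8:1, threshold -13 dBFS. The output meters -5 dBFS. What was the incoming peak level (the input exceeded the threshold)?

-5 dBFS

Stripping the +7 dB make-up gives -12 dBFS at the gain stage.
That's 1 dB above the -13 dBFS threshold.
Before 8:1 compression the overshoot was 1 × 8 = 8 dB, so input = -13 + 8 = -5 dBFS.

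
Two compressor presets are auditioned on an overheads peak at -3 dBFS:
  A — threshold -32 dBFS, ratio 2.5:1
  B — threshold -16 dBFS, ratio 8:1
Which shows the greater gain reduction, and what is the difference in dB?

A, by 6.025 dB

A: overshoot 29 dB → output overshoot 11.6 dB → GR 17.4 dB.
B: overshoot 13 dB → output overshoot 1.625 dB → GR 11.375 dB.
A applies 6.025 dB more gain reduction.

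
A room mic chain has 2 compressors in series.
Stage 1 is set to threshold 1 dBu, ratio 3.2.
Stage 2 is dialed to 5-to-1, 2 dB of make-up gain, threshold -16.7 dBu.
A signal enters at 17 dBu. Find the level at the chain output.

Stage 1: 17 dBu is 16 dB over 1 dBu; at 3.2:1 that becomes 5 dB over, giving 6 dBu.
Stage 2: overshoot 22.7 dB → 22.7/5 = 4.54 dB → -12.16 dBu; +2 dB make-up → -10.16 dBu.

-10.16 dBu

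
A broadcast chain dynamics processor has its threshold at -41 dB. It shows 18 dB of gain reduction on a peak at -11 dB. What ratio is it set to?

2.5:1

Input overshoot = -11 − (-41) = 30 dB.
Output overshoot = 30 − 18 = 12 dB.
Ratio = input overshoot / output overshoot = 30 / 12 = 2.5.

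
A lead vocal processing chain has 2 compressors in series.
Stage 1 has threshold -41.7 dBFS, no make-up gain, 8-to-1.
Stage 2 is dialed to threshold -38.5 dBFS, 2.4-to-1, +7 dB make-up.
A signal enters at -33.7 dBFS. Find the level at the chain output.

-33.7 dBFS

Stage 1: 8 dB above -41.7 dBFS, reduced 8:1 to 1 dB above → -40.7 dBFS.
Stage 2: -40.7 dBFS is at or below the -38.5 dBFS threshold — no compression; make-up brings it to -33.7 dBFS.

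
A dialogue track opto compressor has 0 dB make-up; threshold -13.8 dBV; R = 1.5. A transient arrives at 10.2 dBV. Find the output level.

The input is 24 dB above the -13.8 dBV threshold.
The 24 dB excess becomes 16 dB after 1.5:1 reduction.
Output = -13.8 + 16 = 2.2 dBV.

2.2 dBV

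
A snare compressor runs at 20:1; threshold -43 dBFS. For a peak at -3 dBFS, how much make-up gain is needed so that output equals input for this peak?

38 dB

Without make-up, output = threshold + overshoot/20 = -43 + 2 = -41 dBFS.
Gap to target: 38 dB.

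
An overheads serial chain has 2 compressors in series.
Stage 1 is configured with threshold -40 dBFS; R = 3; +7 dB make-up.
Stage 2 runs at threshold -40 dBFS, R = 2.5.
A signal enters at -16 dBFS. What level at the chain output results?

Stage 1: overshoot 24 dB → 24/3 = 8 dB → -32 dBFS; +7 dB make-up → -25 dBFS.
Stage 2: 15 dB above -40 dBFS, reduced 2.5:1 to 6 dB above → -34 dBFS.

-34 dBFS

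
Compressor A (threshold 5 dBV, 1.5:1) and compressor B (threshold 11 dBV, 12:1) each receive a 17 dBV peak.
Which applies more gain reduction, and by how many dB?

B, by 1.5 dB

A: 12 dB over, compressed to 8 dB over, so 4 dB of GR.
B: 6 dB over, compressed to 0.5 dB over, so 5.5 dB of GR.
B applies 1.5 dB more gain reduction.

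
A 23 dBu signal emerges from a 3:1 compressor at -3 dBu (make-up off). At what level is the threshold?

Gain reduction = 23 − (-3) = 26 dB; output overshoot = GR / (R − 1) = 26 / 2 = 13 dB.
Threshold = output − output overshoot = -3 − 13 = -16 dBu.

-16 dBu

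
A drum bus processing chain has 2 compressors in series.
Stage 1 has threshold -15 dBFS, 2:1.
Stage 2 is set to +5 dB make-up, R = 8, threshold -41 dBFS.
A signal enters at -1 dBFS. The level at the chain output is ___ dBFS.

-31.875 dBFS

Stage 1: 14 dB above -15 dBFS, reduced 2:1 to 7 dB above → -8 dBFS.
Stage 2: overshoot 33 dB → 33/8 = 4.125 dB → -36.875 dBFS; +5 dB make-up → -31.875 dBFS.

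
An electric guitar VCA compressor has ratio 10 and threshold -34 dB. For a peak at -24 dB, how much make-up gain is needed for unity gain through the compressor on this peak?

Without make-up, output = threshold + overshoot/10 = -34 + 1 = -33 dB.
Gap to target: 9 dB.

9 dB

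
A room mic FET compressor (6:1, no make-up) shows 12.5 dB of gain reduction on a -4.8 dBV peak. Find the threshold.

Let T be the threshold. Output overshoot = (input overshoot)/R, so -17.3 − T = (-4.8 − T)/6.
6·(-17.3 − T) = -4.8 − T → 5·T = -103.8 − (-4.8) = -99.
T = -99/5 = -19.8 dBV.

-19.8 dBV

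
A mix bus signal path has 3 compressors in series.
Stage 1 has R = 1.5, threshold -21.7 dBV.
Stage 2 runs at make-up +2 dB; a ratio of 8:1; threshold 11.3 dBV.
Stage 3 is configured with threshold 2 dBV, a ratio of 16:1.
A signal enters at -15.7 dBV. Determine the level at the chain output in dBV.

Stage 1: 6 dB above -21.7 dBV, reduced 1.5:1 to 4 dB above → -17.7 dBV.
Stage 2: -17.7 dBV is at or below the 11.3 dBV threshold — no compression; make-up brings it to -15.7 dBV.
Stage 3: -15.7 dBV is at or below the 2 dBV threshold — no compression; output -15.7 dBV.

-15.7 dBV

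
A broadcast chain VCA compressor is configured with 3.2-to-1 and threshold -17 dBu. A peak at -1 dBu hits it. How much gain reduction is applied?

Overshoot = -1 − (-17) = 16 dB.
A 3.2:1 ratio leaves 5 dB of that excess.
So the signal is attenuated by 16 − 5 = 11 dB.

11 dB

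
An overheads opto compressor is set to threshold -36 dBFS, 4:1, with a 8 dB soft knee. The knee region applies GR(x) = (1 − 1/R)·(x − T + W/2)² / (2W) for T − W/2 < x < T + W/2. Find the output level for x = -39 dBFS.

x − T + W/2 = -39 − (-36) + 4 = 1.
GR = (1 − 1/4) × 1² / 16 = 0.75 × 1 / 16 = 0.046875 dB.
Output = -39 − 0.046875 = -39.046875 dBFS.

-39.046875 dBFS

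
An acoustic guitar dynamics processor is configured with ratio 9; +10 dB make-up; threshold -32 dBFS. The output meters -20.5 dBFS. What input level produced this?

Stripping the +10 dB make-up gives -30.5 dBFS at the gain stage.
That's 1.5 dB above the -32 dBFS threshold.
Before 9:1 compression the overshoot was 1.5 × 9 = 13.5 dB, so input = -32 + 13.5 = -18.5 dBFS.

-18.5 dBFS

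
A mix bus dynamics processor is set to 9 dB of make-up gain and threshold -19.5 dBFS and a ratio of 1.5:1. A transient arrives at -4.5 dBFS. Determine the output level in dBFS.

-0.5 dBFS

The input is 15 dB above the -19.5 dBFS threshold.
1.5:1 compression reduces that to 15/1.5 = 10 dB over.
That puts the output at -9.5 dBFS; make-up adds 9 dB, giving -0.5 dBFS.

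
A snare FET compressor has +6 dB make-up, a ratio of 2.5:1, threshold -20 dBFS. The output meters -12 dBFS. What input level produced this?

-15 dBFS

Remove make-up: -12 − 6 = -18 dBFS.
The compressed level sits -18 − (-20) = 2 dB over threshold.
Input overshoot = R × output overshoot = 5 dB → input = -20 + 5 = -15 dBFS.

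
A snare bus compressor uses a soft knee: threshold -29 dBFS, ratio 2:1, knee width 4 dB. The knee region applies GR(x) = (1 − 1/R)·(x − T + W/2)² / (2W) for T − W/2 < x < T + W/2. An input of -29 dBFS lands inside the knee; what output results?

x − T + W/2 = -29 − (-29) + 2 = 2.
GR = (1 − 1/2) × 2² / 8 = 0.5 × 4 / 8 = 0.25 dB.
Output = -29 − 0.25 = -29.25 dBFS.

-29.25 dBFS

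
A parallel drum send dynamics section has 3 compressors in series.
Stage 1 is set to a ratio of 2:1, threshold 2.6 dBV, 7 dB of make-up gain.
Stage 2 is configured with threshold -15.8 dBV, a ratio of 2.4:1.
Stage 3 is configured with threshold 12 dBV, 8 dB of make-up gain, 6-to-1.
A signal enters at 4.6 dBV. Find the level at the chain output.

Stage 1: 2 dB above 2.6 dBV, reduced 2:1 to 1 dB above → 3.6 dBV; +7 dB make-up → 10.6 dBV.
Stage 2: overshoot 26.4 dB → 26.4/2.4 = 11 dB → -4.8 dBV.
Stage 3: -4.8 dBV is at or below the 12 dBV threshold — no compression; make-up brings it to 3.2 dBV.

3.2 dBV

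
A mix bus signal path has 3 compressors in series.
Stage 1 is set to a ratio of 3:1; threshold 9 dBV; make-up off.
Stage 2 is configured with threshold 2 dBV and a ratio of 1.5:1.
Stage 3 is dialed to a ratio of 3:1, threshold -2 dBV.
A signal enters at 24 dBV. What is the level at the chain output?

2 dBV

Stage 1: 15 dB above 9 dBV, reduced 3:1 to 5 dB above → 14 dBV.
Stage 2: 14 dBV is 12 dB over 2 dBV; at 1.5:1 that becomes 8 dB over, giving 10 dBV.
Stage 3: 12 dB above -2 dBV, reduced 3:1 to 4 dB above → 2 dBV.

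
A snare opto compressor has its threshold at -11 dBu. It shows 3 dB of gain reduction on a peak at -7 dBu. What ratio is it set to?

Input overshoot = -7 − (-11) = 4 dB.
Output overshoot = 4 − 3 = 1 dB.
Ratio = input overshoot / output overshoot = 4 / 1 = 4.

4:1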